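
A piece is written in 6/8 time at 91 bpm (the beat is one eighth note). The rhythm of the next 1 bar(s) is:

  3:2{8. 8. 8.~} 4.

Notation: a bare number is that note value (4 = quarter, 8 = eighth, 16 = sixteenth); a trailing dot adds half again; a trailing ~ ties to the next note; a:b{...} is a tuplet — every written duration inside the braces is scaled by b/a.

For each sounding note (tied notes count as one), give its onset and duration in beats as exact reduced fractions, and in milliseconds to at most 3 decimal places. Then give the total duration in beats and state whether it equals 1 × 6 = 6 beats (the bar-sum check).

1) 0.0ms=0b +659.341ms=1b
2) 659.341ms=1b +659.341ms=1b
3) 1318.681ms=2b +2637.363ms=4b
Σ=6b of 6 (91bpm 6/8) — PASS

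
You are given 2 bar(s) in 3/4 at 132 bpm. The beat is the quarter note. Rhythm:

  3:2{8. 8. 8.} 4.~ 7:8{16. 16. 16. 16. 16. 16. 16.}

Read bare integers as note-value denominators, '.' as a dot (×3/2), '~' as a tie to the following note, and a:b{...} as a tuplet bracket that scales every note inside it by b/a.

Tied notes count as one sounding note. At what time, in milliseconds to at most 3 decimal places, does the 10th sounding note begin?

1. 0.0ms @ 0 + 227.273ms (1/2)
2. 227.273ms @ 1/2 + 227.273ms (1/2)
3. 454.545ms @ 1 + 227.273ms (1/2)
4. 681.818ms @ 3/2 + 876.623ms (27/14)
5. 1558.442ms @ 24/7 + 194.805ms (3/7)
6. 1753.247ms @ 27/7 + 194.805ms (3/7)
7. 1948.052ms @ 30/7 + 194.805ms (3/7)
8. 2142.857ms @ 33/7 + 194.805ms (3/7)
9. 2337.662ms @ 36/7 + 194.805ms (3/7)
10. 2532.468ms @ 39/7 + 194.805ms (3/7)

note 10 onset = 39/7b = 2532.468ms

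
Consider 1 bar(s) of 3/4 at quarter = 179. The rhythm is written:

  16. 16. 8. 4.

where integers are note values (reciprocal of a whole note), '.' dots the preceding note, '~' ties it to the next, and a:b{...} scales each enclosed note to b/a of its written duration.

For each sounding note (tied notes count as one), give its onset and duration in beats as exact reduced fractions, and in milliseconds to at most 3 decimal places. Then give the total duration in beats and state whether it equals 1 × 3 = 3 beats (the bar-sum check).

1) 0.0ms=0b +125.698ms=3/8b
2) 125.698ms=3/8b +125.698ms=3/8b
3) 251.397ms=3/4b +251.397ms=3/4b
4) 502.793ms=3/2b +502.793ms=3/2b
Σ=3b of 3 (179bpm 3/4) — PASS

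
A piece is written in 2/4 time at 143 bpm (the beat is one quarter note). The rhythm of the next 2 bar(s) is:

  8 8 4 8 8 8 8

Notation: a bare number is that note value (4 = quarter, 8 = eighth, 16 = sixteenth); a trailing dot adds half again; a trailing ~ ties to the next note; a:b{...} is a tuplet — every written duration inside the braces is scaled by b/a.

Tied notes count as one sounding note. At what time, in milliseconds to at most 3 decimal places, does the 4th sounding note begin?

1. 0.0ms @ 0 + 209.79ms (1/2)
2. 209.79ms @ 1/2 + 209.79ms (1/2)
3. 419.58ms @ 1 + 419.58ms (1)
4. 839.161ms @ 2 + 209.79ms (1/2)
5. 1048.951ms @ 5/2 + 209.79ms (1/2)
6. 1258.741ms @ 3 + 209.79ms (1/2)
7. 1468.531ms @ 7/2 + 209.79ms (1/2)

note 4 onset = 2b = 839.161ms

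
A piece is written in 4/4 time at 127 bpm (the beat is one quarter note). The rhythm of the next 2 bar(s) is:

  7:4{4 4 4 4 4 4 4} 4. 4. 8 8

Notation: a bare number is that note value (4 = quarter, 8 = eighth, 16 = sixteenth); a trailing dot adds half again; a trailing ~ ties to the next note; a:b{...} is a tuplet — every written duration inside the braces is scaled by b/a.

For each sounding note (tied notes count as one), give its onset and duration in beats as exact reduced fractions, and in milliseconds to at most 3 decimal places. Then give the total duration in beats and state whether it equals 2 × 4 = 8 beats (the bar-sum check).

1) 0.0ms=0b +269.966ms=4/7b
2) 269.966ms=4/7b +269.966ms=4/7b
3) 539.933ms=8/7b +269.966ms=4/7b
4) 809.899ms=12/7b +269.966ms=4/7b
5) 1079.865ms=16/7b +269.966ms=4/7b
6) 1349.831ms=20/7b +269.966ms=4/7b
7) 1619.798ms=24/7b +269.966ms=4/7b
8) 1889.764ms=4b +708.661ms=3/2b
9) 2598.425ms=11/2b +708.661ms=3/2b
10) 3307.087ms=7b +236.22ms=1/2b
11) 3543.307ms=15/2b +236.22ms=1/2b
Σ=8b of 8 (127bpm 4/4) — PASS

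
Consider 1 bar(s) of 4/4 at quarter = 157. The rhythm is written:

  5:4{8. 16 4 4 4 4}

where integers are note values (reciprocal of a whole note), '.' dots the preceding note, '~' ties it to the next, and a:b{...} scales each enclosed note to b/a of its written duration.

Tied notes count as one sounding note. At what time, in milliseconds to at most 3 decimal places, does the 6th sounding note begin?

1. 0.0ms @ 0 + 229.299ms (3/5)
2. 229.299ms @ 3/5 + 76.433ms (1/5)
3. 305.732ms @ 4/5 + 305.732ms (4/5)
4. 611.465ms @ 8/5 + 305.732ms (4/5)
5. 917.197ms @ 12/5 + 305.732ms (4/5)
6. 1222.93ms @ 16/5 + 305.732ms (4/5)

note 6 onset = 16/5b = 1222.93ms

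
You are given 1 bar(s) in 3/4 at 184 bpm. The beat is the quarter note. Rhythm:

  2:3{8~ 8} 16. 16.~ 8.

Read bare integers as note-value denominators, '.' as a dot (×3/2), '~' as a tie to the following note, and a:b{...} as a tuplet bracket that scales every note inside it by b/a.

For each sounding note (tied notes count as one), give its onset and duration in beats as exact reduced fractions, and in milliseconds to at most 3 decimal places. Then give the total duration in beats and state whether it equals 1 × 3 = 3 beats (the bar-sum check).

1) 0.0ms=0b +489.13ms=3/2b
2) 489.13ms=3/2b +122.283ms=3/8b
3) 611.413ms=15/8b +366.848ms=9/8b
Σ=3b of 3 (184bpm 3/4) — PASS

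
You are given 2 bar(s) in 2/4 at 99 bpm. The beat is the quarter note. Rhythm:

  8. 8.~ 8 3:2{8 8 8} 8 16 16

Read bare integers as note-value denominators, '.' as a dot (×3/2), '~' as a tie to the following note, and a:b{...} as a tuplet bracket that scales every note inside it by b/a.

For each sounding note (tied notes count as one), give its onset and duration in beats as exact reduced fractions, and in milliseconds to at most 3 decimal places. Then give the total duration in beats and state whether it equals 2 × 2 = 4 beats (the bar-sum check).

1) 0.0ms=0b +454.545ms=3/4b
2) 454.545ms=3/4b +757.576ms=5/4b
3) 1212.121ms=2b +202.02ms=1/3b
4) 1414.141ms=7/3b +202.02ms=1/3b
5) 1616.162ms=8/3b +202.02ms=1/3b
6) 1818.182ms=3b +303.03ms=1/2b
7) 2121.212ms=7/2b +151.515ms=1/4b
8) 2272.727ms=15/4b +151.515ms=1/4b
Σ=4b of 4 (99bpm 2/4) — PASS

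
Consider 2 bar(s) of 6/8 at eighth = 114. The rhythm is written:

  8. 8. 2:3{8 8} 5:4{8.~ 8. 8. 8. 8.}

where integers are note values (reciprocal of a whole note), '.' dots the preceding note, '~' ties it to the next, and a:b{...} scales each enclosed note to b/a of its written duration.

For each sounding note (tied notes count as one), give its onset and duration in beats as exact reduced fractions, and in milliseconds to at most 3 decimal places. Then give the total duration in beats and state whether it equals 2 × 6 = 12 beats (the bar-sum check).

1) 0.0ms=0b +789.474ms=3/2b
2) 789.474ms=3/2b +789.474ms=3/2b
3) 1578.947ms=3b +789.474ms=3/2b
4) 2368.421ms=9/2b +789.474ms=3/2b
5) 3157.895ms=6b +1263.158ms=12/5b
6) 4421.053ms=42/5b +631.579ms=6/5b
7) 5052.632ms=48/5b +631.579ms=6/5b
8) 5684.211ms=54/5b +631.579ms=6/5b
Σ=12b of 12 (114bpm 6/8) — PASS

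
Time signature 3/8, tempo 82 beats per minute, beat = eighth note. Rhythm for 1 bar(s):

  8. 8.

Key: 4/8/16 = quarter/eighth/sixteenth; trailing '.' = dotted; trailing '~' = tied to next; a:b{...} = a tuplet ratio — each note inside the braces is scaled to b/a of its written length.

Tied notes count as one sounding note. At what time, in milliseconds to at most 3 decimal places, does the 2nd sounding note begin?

1. 0.0ms @ 0 + 1097.561ms (3/2)
2. 1097.561ms @ 3/2 + 1097.561ms (3/2)

note 2 onset = 3/2b = 1097.561ms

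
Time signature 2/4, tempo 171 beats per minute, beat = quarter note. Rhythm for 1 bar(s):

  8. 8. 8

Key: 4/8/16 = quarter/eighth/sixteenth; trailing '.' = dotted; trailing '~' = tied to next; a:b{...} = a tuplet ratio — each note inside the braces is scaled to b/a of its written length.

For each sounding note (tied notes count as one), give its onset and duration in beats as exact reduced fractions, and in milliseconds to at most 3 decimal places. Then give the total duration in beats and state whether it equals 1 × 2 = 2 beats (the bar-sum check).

1) 0.0ms=0b +263.158ms=3/4b
2) 263.158ms=3/4b +263.158ms=3/4b
3) 526.316ms=3/2b +175.439ms=1/2b
Σ=2b of 2 (171bpm 2/4) — PASS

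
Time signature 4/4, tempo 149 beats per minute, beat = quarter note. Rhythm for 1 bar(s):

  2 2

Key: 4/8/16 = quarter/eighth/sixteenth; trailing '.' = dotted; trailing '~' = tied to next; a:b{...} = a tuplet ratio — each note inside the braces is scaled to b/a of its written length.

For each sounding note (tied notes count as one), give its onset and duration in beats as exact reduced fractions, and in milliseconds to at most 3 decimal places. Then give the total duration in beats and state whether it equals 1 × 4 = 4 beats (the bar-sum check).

1) 0.0ms=0b +805.369ms=2b
2) 805.369ms=2b +805.369ms=2b
Σ=4b of 4 (149bpm 4/4) — PASS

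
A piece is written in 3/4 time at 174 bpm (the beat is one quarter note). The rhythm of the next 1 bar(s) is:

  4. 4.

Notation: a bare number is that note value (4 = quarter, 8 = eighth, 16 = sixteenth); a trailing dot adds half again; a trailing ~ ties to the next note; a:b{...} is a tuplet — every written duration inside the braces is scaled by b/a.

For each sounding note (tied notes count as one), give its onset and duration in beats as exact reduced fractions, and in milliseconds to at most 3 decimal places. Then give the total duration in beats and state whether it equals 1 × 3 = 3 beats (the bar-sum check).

1) 0.0ms=0b +517.241ms=3/2b
2) 517.241ms=3/2b +517.241ms=3/2b
Σ=3b of 3 (174bpm 3/4) — PASS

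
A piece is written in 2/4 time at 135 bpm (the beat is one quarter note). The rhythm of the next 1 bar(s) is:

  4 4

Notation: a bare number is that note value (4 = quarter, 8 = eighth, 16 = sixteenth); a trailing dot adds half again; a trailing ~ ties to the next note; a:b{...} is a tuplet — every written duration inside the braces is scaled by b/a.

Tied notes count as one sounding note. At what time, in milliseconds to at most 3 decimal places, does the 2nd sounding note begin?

note 2 onset = 1b = 444.444ms

1. 0.0ms @ 0 + 444.444ms (1)
2. 444.444ms @ 1 + 444.444ms (1)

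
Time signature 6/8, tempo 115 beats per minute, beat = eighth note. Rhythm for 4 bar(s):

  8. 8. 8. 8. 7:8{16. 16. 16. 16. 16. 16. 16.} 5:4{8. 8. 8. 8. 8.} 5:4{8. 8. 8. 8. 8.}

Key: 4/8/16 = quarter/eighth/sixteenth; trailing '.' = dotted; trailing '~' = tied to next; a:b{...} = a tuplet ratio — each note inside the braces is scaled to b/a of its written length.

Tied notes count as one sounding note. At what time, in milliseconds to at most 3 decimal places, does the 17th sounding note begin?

note 17 onset = 18b = 9391.304ms

1. 0.0ms @ 0 + 782.609ms (3/2)
2. 782.609ms @ 3/2 + 782.609ms (3/2)
3. 1565.217ms @ 3 + 782.609ms (3/2)
4. 2347.826ms @ 9/2 + 782.609ms (3/2)
5. 3130.435ms @ 6 + 447.205ms (6/7)
6. 3577.64ms @ 48/7 + 447.205ms (6/7)
7. 4024.845ms @ 54/7 + 447.205ms (6/7)
8. 4472.05ms @ 60/7 + 447.205ms (6/7)
9. 4919.255ms @ 66/7 + 447.205ms (6/7)
10. 5366.46ms @ 72/7 + 447.205ms (6/7)
11. 5813.665ms @ 78/7 + 447.205ms (6/7)
12. 6260.87ms @ 12 + 626.087ms (6/5)
13. 6886.957ms @ 66/5 + 626.087ms (6/5)
14. 7513.043ms @ 72/5 + 626.087ms (6/5)
15. 8139.13ms @ 78/5 + 626.087ms (6/5)
16. 8765.217ms @ 84/5 + 626.087ms (6/5)
17. 9391.304ms @ 18 + 626.087ms (6/5)
18. 10017.391ms @ 96/5 + 626.087ms (6/5)
19. 10643.478ms @ 102/5 + 626.087ms (6/5)
20. 11269.565ms @ 108/5 + 626.087ms (6/5)
21. 11895.652ms @ 114/5 + 626.087ms (6/5)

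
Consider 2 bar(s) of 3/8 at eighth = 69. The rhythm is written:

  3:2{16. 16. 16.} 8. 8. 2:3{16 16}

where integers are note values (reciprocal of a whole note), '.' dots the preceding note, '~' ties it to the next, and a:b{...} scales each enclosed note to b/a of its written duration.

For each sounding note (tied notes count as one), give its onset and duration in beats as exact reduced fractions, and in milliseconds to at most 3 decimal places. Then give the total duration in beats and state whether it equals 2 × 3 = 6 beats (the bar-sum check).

1) 0.0ms=0b +434.783ms=1/2b
2) 434.783ms=1/2b +434.783ms=1/2b
3) 869.565ms=1b +434.783ms=1/2b
4) 1304.348ms=3/2b +1304.348ms=3/2b
5) 2608.696ms=3b +1304.348ms=3/2b
6) 3913.043ms=9/2b +652.174ms=3/4b
7) 4565.217ms=21/4b +652.174ms=3/4b
Σ=6b of 6 (69bpm 3/8) — PASS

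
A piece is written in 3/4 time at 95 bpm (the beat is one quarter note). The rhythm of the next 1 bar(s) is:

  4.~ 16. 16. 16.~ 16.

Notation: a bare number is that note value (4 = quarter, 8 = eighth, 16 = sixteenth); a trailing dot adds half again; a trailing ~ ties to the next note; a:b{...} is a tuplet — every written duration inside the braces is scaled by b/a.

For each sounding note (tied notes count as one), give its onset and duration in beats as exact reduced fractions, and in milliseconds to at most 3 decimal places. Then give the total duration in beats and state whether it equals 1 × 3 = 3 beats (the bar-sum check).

1) 0.0ms=0b +1184.211ms=15/8b
2) 1184.211ms=15/8b +236.842ms=3/8b
3) 1421.053ms=9/4b +473.684ms=3/4b
Σ=3b of 3 (95bpm 3/4) — PASS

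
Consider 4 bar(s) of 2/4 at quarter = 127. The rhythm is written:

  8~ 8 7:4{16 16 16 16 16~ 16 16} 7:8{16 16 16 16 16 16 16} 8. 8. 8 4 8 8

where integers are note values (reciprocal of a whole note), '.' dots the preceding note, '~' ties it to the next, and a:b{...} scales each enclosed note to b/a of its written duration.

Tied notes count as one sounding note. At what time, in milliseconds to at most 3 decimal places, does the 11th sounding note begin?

note 11 onset = 20/7b = 1349.831ms

1. 0.0ms @ 0 + 472.441ms (1)
2. 472.441ms @ 1 + 67.492ms (1/7)
3. 539.933ms @ 8/7 + 67.492ms (1/7)
4. 607.424ms @ 9/7 + 67.492ms (1/7)
5. 674.916ms @ 10/7 + 67.492ms (1/7)
6. 742.407ms @ 11/7 + 134.983ms (2/7)
7. 877.39ms @ 13/7 + 67.492ms (1/7)
8. 944.882ms @ 2 + 134.983ms (2/7)
9. 1079.865ms @ 16/7 + 134.983ms (2/7)
10. 1214.848ms @ 18/7 + 134.983ms (2/7)
11. 1349.831ms @ 20/7 + 134.983ms (2/7)
12. 1484.814ms @ 22/7 + 134.983ms (2/7)
13. 1619.798ms @ 24/7 + 134.983ms (2/7)
14. 1754.781ms @ 26/7 + 134.983ms (2/7)
15. 1889.764ms @ 4 + 354.331ms (3/4)
16. 2244.094ms @ 19/4 + 354.331ms (3/4)
17. 2598.425ms @ 11/2 + 236.22ms (1/2)
18. 2834.646ms @ 6 + 472.441ms (1)
19. 3307.087ms @ 7 + 236.22ms (1/2)
20. 3543.307ms @ 15/2 + 236.22ms (1/2)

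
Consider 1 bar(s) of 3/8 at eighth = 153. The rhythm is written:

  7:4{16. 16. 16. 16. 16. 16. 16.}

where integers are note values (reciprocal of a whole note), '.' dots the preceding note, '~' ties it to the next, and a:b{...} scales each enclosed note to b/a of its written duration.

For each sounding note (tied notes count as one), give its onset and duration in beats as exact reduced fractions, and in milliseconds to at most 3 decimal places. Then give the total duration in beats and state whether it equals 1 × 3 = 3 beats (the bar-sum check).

1) 0.0ms=0b +168.067ms=3/7b
2) 168.067ms=3/7b +168.067ms=3/7b
3) 336.134ms=6/7b +168.067ms=3/7b
4) 504.202ms=9/7b +168.067ms=3/7b
5) 672.269ms=12/7b +168.067ms=3/7b
6) 840.336ms=15/7b +168.067ms=3/7b
7) 1008.403ms=18/7b +168.067ms=3/7b
Σ=3b of 3 (153bpm 3/8) — PASS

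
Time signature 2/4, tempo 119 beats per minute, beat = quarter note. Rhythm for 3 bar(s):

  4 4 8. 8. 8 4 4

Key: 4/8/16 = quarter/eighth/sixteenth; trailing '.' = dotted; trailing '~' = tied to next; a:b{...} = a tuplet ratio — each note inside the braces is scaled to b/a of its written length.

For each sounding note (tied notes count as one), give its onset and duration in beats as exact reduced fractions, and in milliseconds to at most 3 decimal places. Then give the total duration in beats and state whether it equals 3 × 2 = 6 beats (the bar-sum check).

1) 0.0ms=0b +504.202ms=1b
2) 504.202ms=1b +504.202ms=1b
3) 1008.403ms=2b +378.151ms=3/4b
4) 1386.555ms=11/4b +378.151ms=3/4b
5) 1764.706ms=7/2b +252.101ms=1/2b
6) 2016.807ms=4b +504.202ms=1b
7) 2521.008ms=5b +504.202ms=1b
Σ=6b of 6 (119bpm 2/4) — PASS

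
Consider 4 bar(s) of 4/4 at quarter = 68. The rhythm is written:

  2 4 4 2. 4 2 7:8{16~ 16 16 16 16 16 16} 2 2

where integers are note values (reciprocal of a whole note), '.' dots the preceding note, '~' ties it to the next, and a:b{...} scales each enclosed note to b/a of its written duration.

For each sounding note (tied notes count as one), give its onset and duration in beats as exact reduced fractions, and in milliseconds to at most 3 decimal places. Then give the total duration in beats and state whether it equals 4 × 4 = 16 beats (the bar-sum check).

1) 0.0ms=0b +1764.706ms=2b
2) 1764.706ms=2b +882.353ms=1b
3) 2647.059ms=3b +882.353ms=1b
4) 3529.412ms=4b +2647.059ms=3b
5) 6176.471ms=7b +882.353ms=1b
6) 7058.824ms=8b +1764.706ms=2b
7) 8823.529ms=10b +504.202ms=4/7b
8) 9327.731ms=74/7b +252.101ms=2/7b
9) 9579.832ms=76/7b +252.101ms=2/7b
10) 9831.933ms=78/7b +252.101ms=2/7b
11) 10084.034ms=80/7b +252.101ms=2/7b
12) 10336.134ms=82/7b +252.101ms=2/7b
13) 10588.235ms=12b +1764.706ms=2b
14) 12352.941ms=14b +1764.706ms=2b
Σ=16b of 16 (68bpm 4/4) — PASS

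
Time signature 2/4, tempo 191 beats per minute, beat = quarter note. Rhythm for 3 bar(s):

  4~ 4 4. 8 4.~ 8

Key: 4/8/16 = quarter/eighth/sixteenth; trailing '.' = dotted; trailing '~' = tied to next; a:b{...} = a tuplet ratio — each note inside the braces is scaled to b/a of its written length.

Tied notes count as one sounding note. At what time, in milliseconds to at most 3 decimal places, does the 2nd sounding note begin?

1. 0.0ms @ 0 + 628.272ms (2)
2. 628.272ms @ 2 + 471.204ms (3/2)
3. 1099.476ms @ 7/2 + 157.068ms (1/2)
4. 1256.545ms @ 4 + 628.272ms (2)

note 2 onset = 2b = 628.272ms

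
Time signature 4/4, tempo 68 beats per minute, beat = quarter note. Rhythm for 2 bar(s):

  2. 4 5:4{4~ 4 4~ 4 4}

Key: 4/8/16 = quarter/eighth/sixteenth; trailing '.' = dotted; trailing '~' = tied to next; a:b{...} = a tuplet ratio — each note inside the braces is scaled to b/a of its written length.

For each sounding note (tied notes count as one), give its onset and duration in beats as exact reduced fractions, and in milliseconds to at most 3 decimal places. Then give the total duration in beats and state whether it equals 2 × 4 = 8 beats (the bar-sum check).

1) 0.0ms=0b +2647.059ms=3b
2) 2647.059ms=3b +882.353ms=1b
3) 3529.412ms=4b +1411.765ms=8/5b
4) 4941.176ms=28/5b +1411.765ms=8/5b
5) 6352.941ms=36/5b +705.882ms=4/5b
Σ=8b of 8 (68bpm 4/4) — PASS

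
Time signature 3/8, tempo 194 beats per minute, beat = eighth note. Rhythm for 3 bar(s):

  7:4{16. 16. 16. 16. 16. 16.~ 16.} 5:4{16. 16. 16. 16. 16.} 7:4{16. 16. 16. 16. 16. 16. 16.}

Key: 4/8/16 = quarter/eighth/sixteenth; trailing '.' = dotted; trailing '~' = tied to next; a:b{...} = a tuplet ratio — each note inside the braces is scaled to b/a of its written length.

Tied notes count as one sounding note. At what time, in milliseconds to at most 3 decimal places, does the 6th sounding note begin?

1. 0.0ms @ 0 + 132.548ms (3/7)
2. 132.548ms @ 3/7 + 132.548ms (3/7)
3. 265.096ms @ 6/7 + 132.548ms (3/7)
4. 397.644ms @ 9/7 + 132.548ms (3/7)
5. 530.191ms @ 12/7 + 132.548ms (3/7)
6. 662.739ms @ 15/7 + 265.096ms (6/7)
7. 927.835ms @ 3 + 185.567ms (3/5)
8. 1113.402ms @ 18/5 + 185.567ms (3/5)
9. 1298.969ms @ 21/5 + 185.567ms (3/5)
10. 1484.536ms @ 24/5 + 185.567ms (3/5)
11. 1670.103ms @ 27/5 + 185.567ms (3/5)
12. 1855.67ms @ 6 + 132.548ms (3/7)
13. 1988.218ms @ 45/7 + 132.548ms (3/7)
14. 2120.766ms @ 48/7 + 132.548ms (3/7)
15. 2253.314ms @ 51/7 + 132.548ms (3/7)
16. 2385.862ms @ 54/7 + 132.548ms (3/7)
17. 2518.409ms @ 57/7 + 132.548ms (3/7)
18. 2650.957ms @ 60/7 + 132.548ms (3/7)

note 6 onset = 15/7b = 662.739ms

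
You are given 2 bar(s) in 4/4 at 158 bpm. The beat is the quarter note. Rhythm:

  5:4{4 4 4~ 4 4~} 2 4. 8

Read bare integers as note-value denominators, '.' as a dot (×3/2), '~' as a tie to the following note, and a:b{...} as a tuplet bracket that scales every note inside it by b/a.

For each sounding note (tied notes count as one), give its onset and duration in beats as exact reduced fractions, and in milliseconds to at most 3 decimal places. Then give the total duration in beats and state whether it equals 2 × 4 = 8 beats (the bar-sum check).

1) 0.0ms=0b +303.797ms=4/5b
2) 303.797ms=4/5b +303.797ms=4/5b
3) 607.595ms=8/5b +607.595ms=8/5b
4) 1215.19ms=16/5b +1063.291ms=14/5b
5) 2278.481ms=6b +569.62ms=3/2b
6) 2848.101ms=15/2b +189.873ms=1/2b
Σ=8b of 8 (158bpm 4/4) — PASS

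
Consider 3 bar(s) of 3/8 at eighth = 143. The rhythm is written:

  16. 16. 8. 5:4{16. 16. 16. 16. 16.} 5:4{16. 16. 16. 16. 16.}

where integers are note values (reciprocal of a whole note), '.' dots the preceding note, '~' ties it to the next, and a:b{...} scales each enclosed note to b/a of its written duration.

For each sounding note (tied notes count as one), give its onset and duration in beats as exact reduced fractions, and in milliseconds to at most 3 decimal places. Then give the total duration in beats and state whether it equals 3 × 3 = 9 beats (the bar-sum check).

1) 0.0ms=0b +314.685ms=3/4b
2) 314.685ms=3/4b +314.685ms=3/4b
3) 629.371ms=3/2b +629.371ms=3/2b
4) 1258.741ms=3b +251.748ms=3/5b
5) 1510.49ms=18/5b +251.748ms=3/5b
6) 1762.238ms=21/5b +251.748ms=3/5b
7) 2013.986ms=24/5b +251.748ms=3/5b
8) 2265.734ms=27/5b +251.748ms=3/5b
9) 2517.483ms=6b +251.748ms=3/5b
10) 2769.231ms=33/5b +251.748ms=3/5b
11) 3020.979ms=36/5b +251.748ms=3/5b
12) 3272.727ms=39/5b +251.748ms=3/5b
13) 3524.476ms=42/5b +251.748ms=3/5b
Σ=9b of 9 (143bpm 3/8) — PASS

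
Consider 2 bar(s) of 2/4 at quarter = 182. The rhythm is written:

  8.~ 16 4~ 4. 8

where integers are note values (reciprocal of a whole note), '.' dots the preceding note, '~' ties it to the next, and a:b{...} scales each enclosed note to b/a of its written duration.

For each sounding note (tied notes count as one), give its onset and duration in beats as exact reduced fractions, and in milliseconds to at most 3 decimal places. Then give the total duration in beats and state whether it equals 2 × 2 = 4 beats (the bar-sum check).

1) 0.0ms=0b +329.67ms=1b
2) 329.67ms=1b +824.176ms=5/2b
3) 1153.846ms=7/2b +164.835ms=1/2b
Σ=4b of 4 (182bpm 2/4) — PASS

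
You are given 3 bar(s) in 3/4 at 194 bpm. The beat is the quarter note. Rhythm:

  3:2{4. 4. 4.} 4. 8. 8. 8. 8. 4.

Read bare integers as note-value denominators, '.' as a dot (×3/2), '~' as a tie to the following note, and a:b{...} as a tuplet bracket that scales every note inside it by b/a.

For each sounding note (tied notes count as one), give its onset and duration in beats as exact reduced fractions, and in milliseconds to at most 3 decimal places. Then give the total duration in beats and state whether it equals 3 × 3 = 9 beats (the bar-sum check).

1) 0.0ms=0b +309.278ms=1b
2) 309.278ms=1b +309.278ms=1b
3) 618.557ms=2b +309.278ms=1b
4) 927.835ms=3b +463.918ms=3/2b
5) 1391.753ms=9/2b +231.959ms=3/4b
6) 1623.711ms=21/4b +231.959ms=3/4b
7) 1855.67ms=6b +231.959ms=3/4b
8) 2087.629ms=27/4b +231.959ms=3/4b
9) 2319.588ms=15/2b +463.918ms=3/2b
Σ=9b of 9 (194bpm 3/4) — PASS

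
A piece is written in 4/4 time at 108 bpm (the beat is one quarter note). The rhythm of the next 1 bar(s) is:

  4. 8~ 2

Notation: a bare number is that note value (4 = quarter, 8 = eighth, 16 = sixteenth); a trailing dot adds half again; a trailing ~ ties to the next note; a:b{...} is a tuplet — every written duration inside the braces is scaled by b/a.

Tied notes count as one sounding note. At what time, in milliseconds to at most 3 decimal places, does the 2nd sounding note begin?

1. 0.0ms @ 0 + 833.333ms (3/2)
2. 833.333ms @ 3/2 + 1388.889ms (5/2)

note 2 onset = 3/2b = 833.333ms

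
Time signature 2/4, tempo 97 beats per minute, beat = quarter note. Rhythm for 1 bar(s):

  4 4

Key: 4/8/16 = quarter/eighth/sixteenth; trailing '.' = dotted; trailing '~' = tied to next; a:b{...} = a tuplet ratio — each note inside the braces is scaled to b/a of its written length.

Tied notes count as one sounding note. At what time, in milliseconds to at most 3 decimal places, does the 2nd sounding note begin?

note 2 onset = 1b = 618.557ms

1. 0.0ms @ 0 + 618.557ms (1)
2. 618.557ms @ 1 + 618.557ms (1)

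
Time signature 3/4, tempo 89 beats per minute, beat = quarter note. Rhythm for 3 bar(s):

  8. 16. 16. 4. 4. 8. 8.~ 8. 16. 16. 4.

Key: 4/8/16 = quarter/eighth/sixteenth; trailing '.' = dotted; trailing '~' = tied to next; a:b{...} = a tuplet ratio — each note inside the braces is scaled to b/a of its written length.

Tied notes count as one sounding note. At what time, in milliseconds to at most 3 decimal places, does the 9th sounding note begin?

1. 0.0ms @ 0 + 505.618ms (3/4)
2. 505.618ms @ 3/4 + 252.809ms (3/8)
3. 758.427ms @ 9/8 + 252.809ms (3/8)
4. 1011.236ms @ 3/2 + 1011.236ms (3/2)
5. 2022.472ms @ 3 + 1011.236ms (3/2)
6. 3033.708ms @ 9/2 + 505.618ms (3/4)
7. 3539.326ms @ 21/4 + 1011.236ms (3/2)
8. 4550.562ms @ 27/4 + 252.809ms (3/8)
9. 4803.371ms @ 57/8 + 252.809ms (3/8)
10. 5056.18ms @ 15/2 + 1011.236ms (3/2)

note 9 onset = 57/8b = 4803.371ms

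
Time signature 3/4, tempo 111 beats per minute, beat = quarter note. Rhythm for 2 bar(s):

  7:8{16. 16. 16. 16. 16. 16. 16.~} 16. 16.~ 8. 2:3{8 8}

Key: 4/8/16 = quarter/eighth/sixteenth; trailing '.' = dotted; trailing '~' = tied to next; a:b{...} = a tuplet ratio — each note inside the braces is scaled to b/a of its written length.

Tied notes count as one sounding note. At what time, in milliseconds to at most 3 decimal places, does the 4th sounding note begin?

1. 0.0ms @ 0 + 231.66ms (3/7)
2. 231.66ms @ 3/7 + 231.66ms (3/7)
3. 463.32ms @ 6/7 + 231.66ms (3/7)
4. 694.981ms @ 9/7 + 231.66ms (3/7)
5. 926.641ms @ 12/7 + 231.66ms (3/7)
6. 1158.301ms @ 15/7 + 231.66ms (3/7)
7. 1389.961ms @ 18/7 + 434.363ms (45/56)
8. 1824.324ms @ 27/8 + 608.108ms (9/8)
9. 2432.432ms @ 9/2 + 405.405ms (3/4)
10. 2837.838ms @ 21/4 + 405.405ms (3/4)

note 4 onset = 9/7b = 694.981ms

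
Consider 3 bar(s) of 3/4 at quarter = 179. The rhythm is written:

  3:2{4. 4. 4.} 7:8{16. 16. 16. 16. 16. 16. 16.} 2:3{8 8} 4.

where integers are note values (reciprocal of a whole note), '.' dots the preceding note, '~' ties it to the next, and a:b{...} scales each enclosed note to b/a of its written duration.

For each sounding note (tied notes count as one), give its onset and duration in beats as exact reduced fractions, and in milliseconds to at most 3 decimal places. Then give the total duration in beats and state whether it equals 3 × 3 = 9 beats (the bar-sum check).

1) 0.0ms=0b +335.196ms=1b
2) 335.196ms=1b +335.196ms=1b
3) 670.391ms=2b +335.196ms=1b
4) 1005.587ms=3b +143.655ms=3/7b
5) 1149.242ms=24/7b +143.655ms=3/7b
6) 1292.897ms=27/7b +143.655ms=3/7b
7) 1436.552ms=30/7b +143.655ms=3/7b
8) 1580.208ms=33/7b +143.655ms=3/7b
9) 1723.863ms=36/7b +143.655ms=3/7b
10) 1867.518ms=39/7b +143.655ms=3/7b
11) 2011.173ms=6b +251.397ms=3/4b
12) 2262.57ms=27/4b +251.397ms=3/4b
13) 2513.966ms=15/2b +502.793ms=3/2b
Σ=9b of 9 (179bpm 3/4) — PASS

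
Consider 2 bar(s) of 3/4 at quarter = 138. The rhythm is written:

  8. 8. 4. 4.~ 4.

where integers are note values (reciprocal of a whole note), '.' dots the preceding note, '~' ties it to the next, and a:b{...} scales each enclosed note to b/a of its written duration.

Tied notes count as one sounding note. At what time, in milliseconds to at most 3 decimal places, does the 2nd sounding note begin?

1. 0.0ms @ 0 + 326.087ms (3/4)
2. 326.087ms @ 3/4 + 326.087ms (3/4)
3. 652.174ms @ 3/2 + 652.174ms (3/2)
4. 1304.348ms @ 3 + 1304.348ms (3)

note 2 onset = 3/4b = 326.087ms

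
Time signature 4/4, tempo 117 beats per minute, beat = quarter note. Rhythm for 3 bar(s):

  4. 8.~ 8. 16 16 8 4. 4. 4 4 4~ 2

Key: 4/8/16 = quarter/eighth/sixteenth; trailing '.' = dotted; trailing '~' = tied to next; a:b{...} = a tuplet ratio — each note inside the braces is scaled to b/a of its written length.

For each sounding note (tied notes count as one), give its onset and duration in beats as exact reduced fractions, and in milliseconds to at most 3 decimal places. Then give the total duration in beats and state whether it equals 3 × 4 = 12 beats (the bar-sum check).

1) 0.0ms=0b +769.231ms=3/2b
2) 769.231ms=3/2b +769.231ms=3/2b
3) 1538.462ms=3b +128.205ms=1/4b
4) 1666.667ms=13/4b +128.205ms=1/4b
5) 1794.872ms=7/2b +256.41ms=1/2b
6) 2051.282ms=4b +769.231ms=3/2b
7) 2820.513ms=11/2b +769.231ms=3/2b
8) 3589.744ms=7b +512.821ms=1b
9) 4102.564ms=8b +512.821ms=1b
10) 4615.385ms=9b +1538.462ms=3b
Σ=12b of 12 (117bpm 4/4) — PASS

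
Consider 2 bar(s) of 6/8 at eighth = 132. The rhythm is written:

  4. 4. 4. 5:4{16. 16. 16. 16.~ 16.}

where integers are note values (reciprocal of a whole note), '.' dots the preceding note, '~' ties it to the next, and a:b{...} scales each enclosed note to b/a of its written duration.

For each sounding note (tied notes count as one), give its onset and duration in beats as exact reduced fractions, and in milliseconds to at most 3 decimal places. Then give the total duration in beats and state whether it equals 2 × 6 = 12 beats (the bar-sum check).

1) 0.0ms=0b +1363.636ms=3b
2) 1363.636ms=3b +1363.636ms=3b
3) 2727.273ms=6b +1363.636ms=3b
4) 4090.909ms=9b +272.727ms=3/5b
5) 4363.636ms=48/5b +272.727ms=3/5b
6) 4636.364ms=51/5b +272.727ms=3/5b
7) 4909.091ms=54/5b +545.455ms=6/5b
Σ=12b of 12 (132bpm 6/8) — PASS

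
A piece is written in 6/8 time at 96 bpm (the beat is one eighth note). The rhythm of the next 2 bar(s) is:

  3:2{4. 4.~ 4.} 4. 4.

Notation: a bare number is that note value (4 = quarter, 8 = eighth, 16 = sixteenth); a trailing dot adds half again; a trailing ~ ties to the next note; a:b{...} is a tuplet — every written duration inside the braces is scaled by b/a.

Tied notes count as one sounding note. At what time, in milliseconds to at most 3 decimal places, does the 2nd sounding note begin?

1. 0.0ms @ 0 + 1250.0ms (2)
2. 1250.0ms @ 2 + 2500.0ms (4)
3. 3750.0ms @ 6 + 1875.0ms (3)
4. 5625.0ms @ 9 + 1875.0ms (3)

note 2 onset = 2b = 1250.0ms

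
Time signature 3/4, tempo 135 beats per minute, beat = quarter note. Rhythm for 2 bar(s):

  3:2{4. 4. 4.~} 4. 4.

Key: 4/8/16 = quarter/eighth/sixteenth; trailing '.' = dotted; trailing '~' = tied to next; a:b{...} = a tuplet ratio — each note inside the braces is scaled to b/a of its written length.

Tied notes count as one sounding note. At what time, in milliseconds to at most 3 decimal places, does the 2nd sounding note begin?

1. 0.0ms @ 0 + 444.444ms (1)
2. 444.444ms @ 1 + 444.444ms (1)
3. 888.889ms @ 2 + 1111.111ms (5/2)
4. 2000.0ms @ 9/2 + 666.667ms (3/2)

note 2 onset = 1b = 444.444ms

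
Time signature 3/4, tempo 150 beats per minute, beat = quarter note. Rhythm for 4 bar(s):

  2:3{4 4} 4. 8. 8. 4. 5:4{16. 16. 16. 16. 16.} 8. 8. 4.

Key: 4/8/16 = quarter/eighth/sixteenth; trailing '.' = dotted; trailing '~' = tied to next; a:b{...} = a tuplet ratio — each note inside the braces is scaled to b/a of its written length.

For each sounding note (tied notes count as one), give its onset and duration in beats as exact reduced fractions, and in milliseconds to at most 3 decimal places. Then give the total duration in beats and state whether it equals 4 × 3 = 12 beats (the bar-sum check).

1) 0.0ms=0b +600.0ms=3/2b
2) 600.0ms=3/2b +600.0ms=3/2b
3) 1200.0ms=3b +600.0ms=3/2b
4) 1800.0ms=9/2b +300.0ms=3/4b
5) 2100.0ms=21/4b +300.0ms=3/4b
6) 2400.0ms=6b +600.0ms=3/2b
7) 3000.0ms=15/2b +120.0ms=3/10b
8) 3120.0ms=39/5b +120.0ms=3/10b
9) 3240.0ms=81/10b +120.0ms=3/10b
10) 3360.0ms=42/5b +120.0ms=3/10b
11) 3480.0ms=87/10b +120.0ms=3/10b
12) 3600.0ms=9b +300.0ms=3/4b
13) 3900.0ms=39/4b +300.0ms=3/4b
14) 4200.0ms=21/2b +600.0ms=3/2b
Σ=12b of 12 (150bpm 3/4) — PASS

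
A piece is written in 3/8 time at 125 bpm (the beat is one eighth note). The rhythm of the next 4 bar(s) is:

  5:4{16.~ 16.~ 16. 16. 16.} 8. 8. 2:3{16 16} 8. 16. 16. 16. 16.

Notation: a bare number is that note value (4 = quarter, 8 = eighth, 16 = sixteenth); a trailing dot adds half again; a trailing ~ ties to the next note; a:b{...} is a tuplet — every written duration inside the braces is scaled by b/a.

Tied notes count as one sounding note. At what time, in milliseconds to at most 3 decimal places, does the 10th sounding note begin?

note 10 onset = 39/4b = 4680.0ms

1. 0.0ms @ 0 + 864.0ms (9/5)
2. 864.0ms @ 9/5 + 288.0ms (3/5)
3. 1152.0ms @ 12/5 + 288.0ms (3/5)
4. 1440.0ms @ 3 + 720.0ms (3/2)
5. 2160.0ms @ 9/2 + 720.0ms (3/2)
6. 2880.0ms @ 6 + 360.0ms (3/4)
7. 3240.0ms @ 27/4 + 360.0ms (3/4)
8. 3600.0ms @ 15/2 + 720.0ms (3/2)
9. 4320.0ms @ 9 + 360.0ms (3/4)
10. 4680.0ms @ 39/4 + 360.0ms (3/4)
11. 5040.0ms @ 21/2 + 360.0ms (3/4)
12. 5400.0ms @ 45/4 + 360.0ms (3/4)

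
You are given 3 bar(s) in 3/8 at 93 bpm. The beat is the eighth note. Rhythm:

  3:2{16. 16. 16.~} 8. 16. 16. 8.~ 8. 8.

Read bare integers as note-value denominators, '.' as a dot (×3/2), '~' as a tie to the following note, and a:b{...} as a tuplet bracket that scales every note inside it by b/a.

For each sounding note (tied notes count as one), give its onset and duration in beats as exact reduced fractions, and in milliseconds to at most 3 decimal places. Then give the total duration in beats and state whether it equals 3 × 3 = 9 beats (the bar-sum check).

1) 0.0ms=0b +322.581ms=1/2b
2) 322.581ms=1/2b +322.581ms=1/2b
3) 645.161ms=1b +1290.323ms=2b
4) 1935.484ms=3b +483.871ms=3/4b
5) 2419.355ms=15/4b +483.871ms=3/4b
6) 2903.226ms=9/2b +1935.484ms=3b
7) 4838.71ms=15/2b +967.742ms=3/2b
Σ=9b of 9 (93bpm 3/8) — PASS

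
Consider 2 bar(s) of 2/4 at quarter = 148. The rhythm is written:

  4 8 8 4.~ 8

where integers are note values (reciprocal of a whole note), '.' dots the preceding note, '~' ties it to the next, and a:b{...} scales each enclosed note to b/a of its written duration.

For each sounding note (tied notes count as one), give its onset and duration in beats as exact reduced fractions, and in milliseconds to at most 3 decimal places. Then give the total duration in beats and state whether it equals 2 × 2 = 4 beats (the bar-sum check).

1) 0.0ms=0b +405.405ms=1b
2) 405.405ms=1b +202.703ms=1/2b
3) 608.108ms=3/2b +202.703ms=1/2b
4) 810.811ms=2b +810.811ms=2b
Σ=4b of 4 (148bpm 2/4) — PASS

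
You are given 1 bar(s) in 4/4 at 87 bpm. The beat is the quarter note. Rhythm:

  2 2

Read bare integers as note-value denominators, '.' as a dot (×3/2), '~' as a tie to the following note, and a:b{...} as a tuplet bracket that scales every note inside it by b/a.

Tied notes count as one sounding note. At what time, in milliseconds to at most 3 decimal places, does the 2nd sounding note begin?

1. 0.0ms @ 0 + 1379.31ms (2)
2. 1379.31ms @ 2 + 1379.31ms (2)

note 2 onset = 2b = 1379.31ms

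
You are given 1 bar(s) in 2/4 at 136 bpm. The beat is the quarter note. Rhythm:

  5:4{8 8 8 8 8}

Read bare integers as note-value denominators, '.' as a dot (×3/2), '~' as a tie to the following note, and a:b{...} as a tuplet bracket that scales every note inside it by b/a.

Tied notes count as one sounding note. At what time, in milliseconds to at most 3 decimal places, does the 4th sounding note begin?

1. 0.0ms @ 0 + 176.471ms (2/5)
2. 176.471ms @ 2/5 + 176.471ms (2/5)
3. 352.941ms @ 4/5 + 176.471ms (2/5)
4. 529.412ms @ 6/5 + 176.471ms (2/5)
5. 705.882ms @ 8/5 + 176.471ms (2/5)

note 4 onset = 6/5b = 529.412ms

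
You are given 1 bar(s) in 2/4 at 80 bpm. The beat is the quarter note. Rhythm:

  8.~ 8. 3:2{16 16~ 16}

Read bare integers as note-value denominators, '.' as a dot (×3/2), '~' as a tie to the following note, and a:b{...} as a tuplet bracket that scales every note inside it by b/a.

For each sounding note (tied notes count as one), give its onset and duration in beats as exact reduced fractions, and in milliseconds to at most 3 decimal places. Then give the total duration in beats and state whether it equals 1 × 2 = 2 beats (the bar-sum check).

1) 0.0ms=0b +1125.0ms=3/2b
2) 1125.0ms=3/2b +125.0ms=1/6b
3) 1250.0ms=5/3b +250.0ms=1/3b
Σ=2b of 2 (80bpm 2/4) — PASS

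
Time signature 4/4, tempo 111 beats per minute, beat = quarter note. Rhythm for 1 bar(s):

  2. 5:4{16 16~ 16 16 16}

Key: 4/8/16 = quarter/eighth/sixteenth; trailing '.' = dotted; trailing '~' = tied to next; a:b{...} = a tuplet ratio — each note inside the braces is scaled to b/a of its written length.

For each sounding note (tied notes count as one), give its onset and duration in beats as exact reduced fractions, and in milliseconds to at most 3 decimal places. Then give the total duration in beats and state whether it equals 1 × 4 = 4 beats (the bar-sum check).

1) 0.0ms=0b +1621.622ms=3b
2) 1621.622ms=3b +108.108ms=1/5b
3) 1729.73ms=16/5b +216.216ms=2/5b
4) 1945.946ms=18/5b +108.108ms=1/5b
5) 2054.054ms=19/5b +108.108ms=1/5b
Σ=4b of 4 (111bpm 4/4) — PASS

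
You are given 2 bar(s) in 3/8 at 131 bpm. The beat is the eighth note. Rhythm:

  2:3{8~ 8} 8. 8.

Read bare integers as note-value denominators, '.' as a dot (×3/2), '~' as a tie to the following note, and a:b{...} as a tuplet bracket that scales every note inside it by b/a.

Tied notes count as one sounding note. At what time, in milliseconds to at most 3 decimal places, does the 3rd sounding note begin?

1. 0.0ms @ 0 + 1374.046ms (3)
2. 1374.046ms @ 3 + 687.023ms (3/2)
3. 2061.069ms @ 9/2 + 687.023ms (3/2)

note 3 onset = 9/2b = 2061.069ms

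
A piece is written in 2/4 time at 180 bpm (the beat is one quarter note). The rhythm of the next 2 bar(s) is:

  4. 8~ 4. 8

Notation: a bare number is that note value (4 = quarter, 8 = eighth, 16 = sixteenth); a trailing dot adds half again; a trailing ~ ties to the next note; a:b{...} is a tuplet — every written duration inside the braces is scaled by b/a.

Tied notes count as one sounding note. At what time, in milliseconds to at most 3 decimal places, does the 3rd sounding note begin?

1. 0.0ms @ 0 + 500.0ms (3/2)
2. 500.0ms @ 3/2 + 666.667ms (2)
3. 1166.667ms @ 7/2 + 166.667ms (1/2)

note 3 onset = 7/2b = 1166.667ms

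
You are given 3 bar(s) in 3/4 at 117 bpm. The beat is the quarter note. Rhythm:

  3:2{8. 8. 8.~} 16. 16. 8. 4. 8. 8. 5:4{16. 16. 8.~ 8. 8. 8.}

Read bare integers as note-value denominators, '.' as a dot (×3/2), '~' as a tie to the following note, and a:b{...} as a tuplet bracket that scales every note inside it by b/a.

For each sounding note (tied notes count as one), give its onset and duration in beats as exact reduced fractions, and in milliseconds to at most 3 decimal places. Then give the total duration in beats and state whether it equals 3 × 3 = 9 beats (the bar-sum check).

1) 0.0ms=0b +256.41ms=1/2b
2) 256.41ms=1/2b +256.41ms=1/2b
3) 512.821ms=1b +448.718ms=7/8b
4) 961.538ms=15/8b +192.308ms=3/8b
5) 1153.846ms=9/4b +384.615ms=3/4b
6) 1538.462ms=3b +769.231ms=3/2b
7) 2307.692ms=9/2b +384.615ms=3/4b
8) 2692.308ms=21/4b +384.615ms=3/4b
9) 3076.923ms=6b +153.846ms=3/10b
10) 3230.769ms=63/10b +153.846ms=3/10b
11) 3384.615ms=33/5b +615.385ms=6/5b
12) 4000.0ms=39/5b +307.692ms=3/5b
13) 4307.692ms=42/5b +307.692ms=3/5b
Σ=9b of 9 (117bpm 3/4) — PASS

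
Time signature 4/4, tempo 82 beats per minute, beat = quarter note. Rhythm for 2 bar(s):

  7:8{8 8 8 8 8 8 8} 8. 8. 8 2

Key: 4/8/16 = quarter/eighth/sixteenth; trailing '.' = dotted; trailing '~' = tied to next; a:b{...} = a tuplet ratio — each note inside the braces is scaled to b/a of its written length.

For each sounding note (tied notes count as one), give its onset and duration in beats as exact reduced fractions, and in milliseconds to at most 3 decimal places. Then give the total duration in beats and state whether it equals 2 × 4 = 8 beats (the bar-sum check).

1) 0.0ms=0b +418.118ms=4/7b
2) 418.118ms=4/7b +418.118ms=4/7b
3) 836.237ms=8/7b +418.118ms=4/7b
4) 1254.355ms=12/7b +418.118ms=4/7b
5) 1672.474ms=16/7b +418.118ms=4/7b
6) 2090.592ms=20/7b +418.118ms=4/7b
7) 2508.711ms=24/7b +418.118ms=4/7b
8) 2926.829ms=4b +548.78ms=3/4b
9) 3475.61ms=19/4b +548.78ms=3/4b
10) 4024.39ms=11/2b +365.854ms=1/2b
11) 4390.244ms=6b +1463.415ms=2b
Σ=8b of 8 (82bpm 4/4) — PASS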